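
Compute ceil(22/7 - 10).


22/7 = 3.1429
3.1429 - 10 = -6.8571
ceil(-6.8571) = -6

-6


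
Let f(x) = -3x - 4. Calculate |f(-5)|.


f(-5) = 11
|11| = 11

11


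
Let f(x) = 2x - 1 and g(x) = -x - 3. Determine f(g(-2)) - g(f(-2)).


f(g(-2)) = -3
g(f(-2)) = 2
Difference = -5

-5


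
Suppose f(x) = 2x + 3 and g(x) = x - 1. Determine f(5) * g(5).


f(5) = 13
g(5) = 4
Product = 52

52


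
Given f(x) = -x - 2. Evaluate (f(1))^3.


f(1) = -3
(-3)^3 = -27

-27


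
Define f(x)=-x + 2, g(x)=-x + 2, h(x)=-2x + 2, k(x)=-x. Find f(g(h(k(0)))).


k(0) = 0
h(0) = 2
g(2) = 0
f(0) = 2

2


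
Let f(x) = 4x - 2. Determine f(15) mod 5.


f(15) = 58
58 mod 5 = 3

3


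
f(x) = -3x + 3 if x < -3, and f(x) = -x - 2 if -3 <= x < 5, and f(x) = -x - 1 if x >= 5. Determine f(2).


2 satisfies -3 <= x < 5
f(2) = -4

-4


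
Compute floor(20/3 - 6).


20/3 = 6.6667
6.6667 - 6 = 0.6667
floor(0.6667) = 0

0


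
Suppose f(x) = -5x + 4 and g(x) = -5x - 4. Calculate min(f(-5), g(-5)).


f(-5) = 29
g(-5) = 21
min = 21

21


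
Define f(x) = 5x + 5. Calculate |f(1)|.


f(1) = 10
|10| = 10

10


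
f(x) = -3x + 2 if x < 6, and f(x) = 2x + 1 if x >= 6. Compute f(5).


5 satisfies x < 6
f(5) = -13

-13


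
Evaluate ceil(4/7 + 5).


4/7 = 0.5714
0.5714 + 5 = 5.5714
ceil(5.5714) = 6

6


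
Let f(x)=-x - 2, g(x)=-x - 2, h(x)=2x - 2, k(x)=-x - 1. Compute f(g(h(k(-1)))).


k(-1) = 0
h(0) = -2
g(-2) = 0
f(0) = -2

-2


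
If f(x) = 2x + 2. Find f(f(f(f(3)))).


f(3) = 8
f(8) = 18
f(18) = 38
f(38) = 78

78


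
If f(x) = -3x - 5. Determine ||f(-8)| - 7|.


f(-8) = 19
|19| = 19
|19 - 7| = 12

12


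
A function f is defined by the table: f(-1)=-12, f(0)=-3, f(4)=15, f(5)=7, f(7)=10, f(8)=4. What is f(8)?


Reading from the table at x = 8

4


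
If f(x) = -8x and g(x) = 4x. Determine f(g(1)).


g(1) = 4
f(4) = -32

-32


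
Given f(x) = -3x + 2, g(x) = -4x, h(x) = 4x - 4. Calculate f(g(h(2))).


50


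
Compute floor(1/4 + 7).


7


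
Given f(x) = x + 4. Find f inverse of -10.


Solve x + 4 = -10
x = (-10 - 4) / 1 = -14

-14


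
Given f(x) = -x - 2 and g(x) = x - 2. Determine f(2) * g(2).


f(2) = -4
g(2) = 0
Product = 0

0


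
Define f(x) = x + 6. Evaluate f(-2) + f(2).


f(-2) = 4
f(2) = 8
Sum = 12

12


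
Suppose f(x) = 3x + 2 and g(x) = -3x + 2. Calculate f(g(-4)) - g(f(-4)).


12


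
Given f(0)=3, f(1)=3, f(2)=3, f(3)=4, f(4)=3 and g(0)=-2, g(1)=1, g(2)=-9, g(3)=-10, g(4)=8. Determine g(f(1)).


f(1) = 3
g(3) = -10

-10


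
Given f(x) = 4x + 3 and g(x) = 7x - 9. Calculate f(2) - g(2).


f(2) = 11
g(2) = 5
Difference = 6

6


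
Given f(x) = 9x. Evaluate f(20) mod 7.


f(20) = 180
180 mod 7 = 5

5


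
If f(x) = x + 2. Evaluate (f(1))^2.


f(1) = 3
(3)^2 = 9

9


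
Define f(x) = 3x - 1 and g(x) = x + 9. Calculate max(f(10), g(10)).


f(10) = 29
g(10) = 19
max = 29

29


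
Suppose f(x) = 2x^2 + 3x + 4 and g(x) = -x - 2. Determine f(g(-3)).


g(-3) = 1
f(1) = 2*(1)^2 + 3*(1) + 4 = 9

9


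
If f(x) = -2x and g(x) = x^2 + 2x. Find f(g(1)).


g(1) = 3
f(3) = -6

-6


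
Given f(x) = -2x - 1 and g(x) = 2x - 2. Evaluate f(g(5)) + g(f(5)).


-41


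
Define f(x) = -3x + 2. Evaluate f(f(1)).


f(1) = -1
f(-1) = 5

5


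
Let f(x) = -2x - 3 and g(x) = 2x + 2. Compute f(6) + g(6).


f(6) = -15
g(6) = 14
Sum = -1

-1


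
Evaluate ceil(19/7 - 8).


19/7 = 2.7143
2.7143 - 8 = -5.2857
ceil(-5.2857) = -5

-5


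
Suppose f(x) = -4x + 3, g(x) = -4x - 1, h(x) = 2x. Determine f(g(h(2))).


h(2) = 4
g(4) = -17
f(-17) = 71

71


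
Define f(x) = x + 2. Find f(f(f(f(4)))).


f(4) = 6
f(6) = 8
f(8) = 10
f(10) = 12

12


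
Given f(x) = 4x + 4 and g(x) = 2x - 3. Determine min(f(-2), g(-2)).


f(-2) = -4
g(-2) = -7
min = -7

-7


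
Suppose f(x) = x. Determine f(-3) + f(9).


f(-3) = -3
f(9) = 9
Sum = 6

6


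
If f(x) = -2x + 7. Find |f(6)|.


f(6) = -5
|-5| = 5

5


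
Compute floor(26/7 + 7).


26/7 = 3.7143
3.7143 + 7 = 10.7143
floor(10.7143) = 10

10


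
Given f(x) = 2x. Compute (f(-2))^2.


f(-2) = -4
(-4)^2 = 16

16


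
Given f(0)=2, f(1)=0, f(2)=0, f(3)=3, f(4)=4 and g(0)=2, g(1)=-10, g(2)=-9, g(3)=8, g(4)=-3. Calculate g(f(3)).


f(3) = 3
g(3) = 8

8


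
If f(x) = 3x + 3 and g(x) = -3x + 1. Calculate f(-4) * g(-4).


f(-4) = -9
g(-4) = 13
Product = -117

-117


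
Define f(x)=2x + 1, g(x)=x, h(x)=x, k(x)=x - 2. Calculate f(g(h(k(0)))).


k(0) = -2
h(-2) = -2
g(-2) = -2
f(-2) = -3

-3


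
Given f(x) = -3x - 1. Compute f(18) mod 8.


1


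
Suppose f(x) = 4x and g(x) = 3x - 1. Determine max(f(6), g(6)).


f(6) = 24
g(6) = 17
max = 24

24


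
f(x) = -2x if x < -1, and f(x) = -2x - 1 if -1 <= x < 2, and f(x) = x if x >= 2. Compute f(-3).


-3 satisfies x < -1
f(-3) = 6

6


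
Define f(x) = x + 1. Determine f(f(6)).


f(6) = 7
f(7) = 8

8


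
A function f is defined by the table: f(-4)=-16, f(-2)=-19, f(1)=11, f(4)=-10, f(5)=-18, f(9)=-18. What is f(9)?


Reading from the table at x = 9

-18


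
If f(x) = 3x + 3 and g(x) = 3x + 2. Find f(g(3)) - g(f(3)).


f(g(3)) = 36
g(f(3)) = 38
Difference = -2

-2


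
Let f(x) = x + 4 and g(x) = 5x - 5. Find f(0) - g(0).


f(0) = 4
g(0) = -5
Difference = 9

9


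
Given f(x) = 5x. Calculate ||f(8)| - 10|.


f(8) = 40
|40| = 40
|40 - 10| = 30

30


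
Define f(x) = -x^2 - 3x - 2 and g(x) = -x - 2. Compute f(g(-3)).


-6


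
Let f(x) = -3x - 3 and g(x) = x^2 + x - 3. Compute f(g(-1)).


g(-1) = -3
f(-3) = 6

6


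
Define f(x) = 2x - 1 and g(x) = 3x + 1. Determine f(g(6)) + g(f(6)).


f(g(6)) = 37
g(f(6)) = 34
Sum = 71

71


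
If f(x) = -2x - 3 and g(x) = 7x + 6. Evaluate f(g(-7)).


g(-7) = -43
f(-43) = 83

83


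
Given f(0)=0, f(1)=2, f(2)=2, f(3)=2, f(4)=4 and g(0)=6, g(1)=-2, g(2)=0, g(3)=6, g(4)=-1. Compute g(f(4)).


-1


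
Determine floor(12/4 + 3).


12/4 = 3
3 + 3 = 6
floor(6) = 6

6


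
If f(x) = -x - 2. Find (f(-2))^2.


f(-2) = 0
(0)^2 = 0

0


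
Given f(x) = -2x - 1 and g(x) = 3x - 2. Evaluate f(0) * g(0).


f(0) = -1
g(0) = -2
Product = 2

2


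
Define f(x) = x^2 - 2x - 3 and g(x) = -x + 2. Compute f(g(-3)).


g(-3) = 5
f(5) = 1*(5)^2 - 2*(5) - 3 = 12

12


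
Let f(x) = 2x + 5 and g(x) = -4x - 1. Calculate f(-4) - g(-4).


f(-4) = -3
g(-4) = 15
Difference = -18

-18


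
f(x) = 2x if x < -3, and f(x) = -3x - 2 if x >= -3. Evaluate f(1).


1 satisfies x >= -3
f(1) = -5

-5


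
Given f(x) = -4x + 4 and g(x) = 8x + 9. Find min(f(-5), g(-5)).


f(-5) = 24
g(-5) = -31
min = -31

-31


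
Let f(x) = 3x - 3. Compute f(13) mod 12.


f(13) = 36
36 mod 12 = 0

0


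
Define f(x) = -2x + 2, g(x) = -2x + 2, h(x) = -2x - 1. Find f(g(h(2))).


h(2) = -5
g(-5) = 12
f(12) = -22

-22


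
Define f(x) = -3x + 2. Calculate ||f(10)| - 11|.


f(10) = -28
|-28| = 28
|28 - 11| = 17

17


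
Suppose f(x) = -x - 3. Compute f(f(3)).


f(3) = -6
f(-6) = 3

3


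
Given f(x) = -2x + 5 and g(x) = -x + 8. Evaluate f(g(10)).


g(10) = -2
f(-2) = 9

9


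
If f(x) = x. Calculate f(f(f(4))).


f(4) = 4
f(4) = 4
f(4) = 4

4


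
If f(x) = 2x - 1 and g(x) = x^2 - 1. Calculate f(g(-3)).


g(-3) = 8
f(8) = 15

15


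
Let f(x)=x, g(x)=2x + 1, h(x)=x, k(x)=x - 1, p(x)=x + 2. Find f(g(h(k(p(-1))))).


p(-1) = 1
k(1) = 0
h(0) = 0
g(0) = 1
f(1) = 1

1


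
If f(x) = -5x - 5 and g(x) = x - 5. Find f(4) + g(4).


f(4) = -25
g(4) = -1
Sum = -26

-26


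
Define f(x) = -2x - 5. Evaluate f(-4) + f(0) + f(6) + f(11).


-46


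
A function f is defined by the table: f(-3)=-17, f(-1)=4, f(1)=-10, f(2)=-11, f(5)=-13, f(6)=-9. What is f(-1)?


Reading from the table at x = -1

4


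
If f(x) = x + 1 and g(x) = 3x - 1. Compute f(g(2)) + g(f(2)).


f(g(2)) = 6
g(f(2)) = 8
Sum = 14

14


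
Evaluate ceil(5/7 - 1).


5/7 = 0.7143
0.7143 - 1 = -0.2857
ceil(-0.2857) = 0

0


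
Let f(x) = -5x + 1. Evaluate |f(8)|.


f(8) = -39
|-39| = 39

39


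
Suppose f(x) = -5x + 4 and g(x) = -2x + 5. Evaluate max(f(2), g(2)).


f(2) = -6
g(2) = 1
max = 1

1


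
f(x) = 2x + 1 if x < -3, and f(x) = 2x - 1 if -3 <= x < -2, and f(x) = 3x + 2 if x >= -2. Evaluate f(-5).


-5 satisfies x < -3
f(-5) = -9

-9


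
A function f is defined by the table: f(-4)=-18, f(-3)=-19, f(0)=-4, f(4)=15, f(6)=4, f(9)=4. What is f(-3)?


Reading from the table at x = -3

-19


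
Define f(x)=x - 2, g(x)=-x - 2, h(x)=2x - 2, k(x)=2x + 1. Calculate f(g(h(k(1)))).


k(1) = 3
h(3) = 4
g(4) = -6
f(-6) = -8

-8


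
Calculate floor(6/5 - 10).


6/5 = 1.2
1.2 - 10 = -8.8
floor(-8.8) = -9

-9


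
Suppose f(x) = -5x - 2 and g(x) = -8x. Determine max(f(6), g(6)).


f(6) = -32
g(6) = -48
max = -32

-32


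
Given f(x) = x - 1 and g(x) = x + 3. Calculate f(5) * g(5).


32


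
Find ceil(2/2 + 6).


2/2 = 1
1 + 6 = 7
ceil(7) = 7

7


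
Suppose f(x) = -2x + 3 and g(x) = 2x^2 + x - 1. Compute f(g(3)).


g(3) = 20
f(20) = -37

-37


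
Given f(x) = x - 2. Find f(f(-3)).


f(-3) = -5
f(-5) = -7

-7


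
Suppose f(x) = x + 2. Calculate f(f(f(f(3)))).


f(3) = 5
f(5) = 7
f(7) = 9
f(9) = 11

11


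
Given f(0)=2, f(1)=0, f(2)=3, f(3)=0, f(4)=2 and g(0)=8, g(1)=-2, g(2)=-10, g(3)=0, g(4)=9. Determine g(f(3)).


f(3) = 0
g(0) = 8

8


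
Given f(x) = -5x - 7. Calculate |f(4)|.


f(4) = -27
|-27| = 27

27


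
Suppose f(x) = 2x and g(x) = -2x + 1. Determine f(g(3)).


g(3) = -5
f(-5) = -10

-10


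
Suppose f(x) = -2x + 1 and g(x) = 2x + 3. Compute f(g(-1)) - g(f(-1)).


f(g(-1)) = -1
g(f(-1)) = 9
Difference = -10

-10


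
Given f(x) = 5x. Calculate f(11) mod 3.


f(11) = 55
55 mod 3 = 1

1


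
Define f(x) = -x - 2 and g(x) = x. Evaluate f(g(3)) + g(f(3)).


f(g(3)) = -5
g(f(3)) = -5
Sum = -10

-10


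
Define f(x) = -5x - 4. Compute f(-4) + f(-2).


f(-4) = 16
f(-2) = 6
Sum = 22

22


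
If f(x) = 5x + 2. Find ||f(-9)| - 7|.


f(-9) = -43
|-43| = 43
|43 - 7| = 36

36


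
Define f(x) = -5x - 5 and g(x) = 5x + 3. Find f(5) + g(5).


f(5) = -30
g(5) = 28
Sum = -2

-2


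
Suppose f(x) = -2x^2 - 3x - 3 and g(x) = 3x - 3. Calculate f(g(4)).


g(4) = 9
f(9) = (-2)*(9)^2 - 3*(9) - 3 = -192

-192


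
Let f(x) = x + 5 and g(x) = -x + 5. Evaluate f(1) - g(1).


f(1) = 6
g(1) = 4
Difference = 2

2


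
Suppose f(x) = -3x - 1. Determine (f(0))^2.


f(0) = -1
(-1)^2 = 1

1


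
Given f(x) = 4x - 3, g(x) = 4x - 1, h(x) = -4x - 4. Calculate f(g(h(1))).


h(1) = -8
g(-8) = -33
f(-33) = -135

-135


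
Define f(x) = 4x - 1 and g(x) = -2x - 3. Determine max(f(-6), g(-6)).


f(-6) = -25
g(-6) = 9
max = 9

9


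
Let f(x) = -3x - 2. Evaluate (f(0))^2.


f(0) = -2
(-2)^2 = 4

4


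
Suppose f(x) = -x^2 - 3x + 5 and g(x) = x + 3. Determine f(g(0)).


g(0) = 3
f(3) = (-1)*(3)^2 - 3*(3) + 5 = -13

-13


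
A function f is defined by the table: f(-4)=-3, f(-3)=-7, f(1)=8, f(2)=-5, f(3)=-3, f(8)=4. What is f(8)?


Reading from the table at x = 8

4


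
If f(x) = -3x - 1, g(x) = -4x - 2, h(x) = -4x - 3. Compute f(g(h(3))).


-175


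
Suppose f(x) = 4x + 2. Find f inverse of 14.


Solve 4x + 2 = 14
x = (14 - 2) / 4 = 3

3


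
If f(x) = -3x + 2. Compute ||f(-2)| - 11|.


f(-2) = 8
|8| = 8
|8 - 11| = 3

3


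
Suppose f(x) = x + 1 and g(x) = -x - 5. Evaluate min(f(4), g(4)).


-9


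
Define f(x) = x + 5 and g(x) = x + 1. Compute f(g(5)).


g(5) = 6
f(6) = 11

11


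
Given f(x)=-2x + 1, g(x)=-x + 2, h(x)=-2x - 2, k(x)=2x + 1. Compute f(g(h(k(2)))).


k(2) = 5
h(5) = -12
g(-12) = 14
f(14) = -27

-27


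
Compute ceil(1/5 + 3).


1/5 = 0.2
0.2 + 3 = 3.2
ceil(3.2) = 4

4


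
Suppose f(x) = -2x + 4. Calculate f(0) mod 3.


f(0) = 4
4 mod 3 = 1

1


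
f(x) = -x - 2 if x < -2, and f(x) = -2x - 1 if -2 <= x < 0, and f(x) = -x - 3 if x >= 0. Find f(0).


0 satisfies x >= 0
f(0) = -3

-3


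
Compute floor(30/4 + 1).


30/4 = 7.5
7.5 + 1 = 8.5
floor(8.5) = 8

8


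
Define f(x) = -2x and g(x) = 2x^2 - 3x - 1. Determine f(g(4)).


g(4) = 19
f(19) = -38

-38


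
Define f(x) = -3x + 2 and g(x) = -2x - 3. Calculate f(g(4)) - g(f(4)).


f(g(4)) = 35
g(f(4)) = 17
Difference = 18

18


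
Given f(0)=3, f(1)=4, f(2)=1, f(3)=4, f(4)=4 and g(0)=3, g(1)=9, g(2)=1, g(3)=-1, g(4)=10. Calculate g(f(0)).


f(0) = 3
g(3) = -1

-1


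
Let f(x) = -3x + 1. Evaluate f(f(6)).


f(6) = -17
f(-17) = 52

52


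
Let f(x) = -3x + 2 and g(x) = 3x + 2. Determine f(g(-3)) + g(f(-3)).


f(g(-3)) = 23
g(f(-3)) = 35
Sum = 58

58


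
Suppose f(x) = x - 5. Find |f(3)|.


f(3) = -2
|-2| = 2

2


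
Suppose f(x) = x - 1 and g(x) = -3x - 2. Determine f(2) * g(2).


f(2) = 1
g(2) = -8
Product = -8

-8


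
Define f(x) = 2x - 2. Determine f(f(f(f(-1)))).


f(-1) = -4
f(-4) = -10
f(-10) = -22
f(-22) = -46

-46


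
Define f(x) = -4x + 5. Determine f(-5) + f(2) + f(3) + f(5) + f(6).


f(-5) = 25
f(2) = -3
f(3) = -7
f(5) = -15
f(6) = -19
Sum = -19

-19


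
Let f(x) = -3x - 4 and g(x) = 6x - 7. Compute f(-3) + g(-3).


f(-3) = 5
g(-3) = -25
Sum = -20

-20


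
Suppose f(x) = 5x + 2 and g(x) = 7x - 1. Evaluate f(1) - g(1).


f(1) = 7
g(1) = 6
Difference = 1

1


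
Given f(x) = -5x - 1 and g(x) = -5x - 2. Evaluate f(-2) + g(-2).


f(-2) = 9
g(-2) = 8
Sum = 17

17


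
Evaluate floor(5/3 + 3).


5/3 = 1.6667
1.6667 + 3 = 4.6667
floor(4.6667) = 4

4


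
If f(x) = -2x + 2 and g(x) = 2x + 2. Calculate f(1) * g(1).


f(1) = 0
g(1) = 4
Product = 0

0


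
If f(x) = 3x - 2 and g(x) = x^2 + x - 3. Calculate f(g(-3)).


g(-3) = 3
f(3) = 7

7


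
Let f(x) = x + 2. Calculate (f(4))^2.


f(4) = 6
(6)^2 = 36

36


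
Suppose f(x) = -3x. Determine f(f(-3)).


f(-3) = 9
f(9) = -27

-27


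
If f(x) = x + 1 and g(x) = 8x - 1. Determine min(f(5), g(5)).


f(5) = 6
g(5) = 39
min = 6

6


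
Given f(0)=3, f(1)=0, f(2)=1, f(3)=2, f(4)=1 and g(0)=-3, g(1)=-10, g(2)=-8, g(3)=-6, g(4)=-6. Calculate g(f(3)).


f(3) = 2
g(2) = -8

-8


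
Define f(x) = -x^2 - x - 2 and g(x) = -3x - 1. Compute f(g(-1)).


g(-1) = 2
f(2) = (-1)*(2)^2 - 1*(2) - 2 = -8

-8


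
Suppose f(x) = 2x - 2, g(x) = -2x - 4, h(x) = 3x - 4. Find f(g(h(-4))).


h(-4) = -16
g(-16) = 28
f(28) = 54

54


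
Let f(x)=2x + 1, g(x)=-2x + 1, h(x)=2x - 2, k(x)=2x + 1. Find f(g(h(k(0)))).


k(0) = 1
h(1) = 0
g(0) = 1
f(1) = 3

3


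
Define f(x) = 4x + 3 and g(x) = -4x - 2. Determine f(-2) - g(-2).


f(-2) = -5
g(-2) = 6
Difference = -11

-11


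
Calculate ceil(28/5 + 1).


28/5 = 5.6
5.6 + 1 = 6.6
ceil(6.6) = 7

7


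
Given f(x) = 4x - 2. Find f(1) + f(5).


f(1) = 2
f(5) = 18
Sum = 20

20


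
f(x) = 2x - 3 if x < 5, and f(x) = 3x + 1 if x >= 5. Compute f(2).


2 satisfies x < 5
f(2) = 1

1


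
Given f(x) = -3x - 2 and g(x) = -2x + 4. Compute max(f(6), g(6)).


f(6) = -20
g(6) = -8
max = -8

-8


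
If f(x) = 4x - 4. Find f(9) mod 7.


f(9) = 32
32 mod 7 = 4

4


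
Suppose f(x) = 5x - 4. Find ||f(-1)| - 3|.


6


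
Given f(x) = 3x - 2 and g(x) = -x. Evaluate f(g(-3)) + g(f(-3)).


f(g(-3)) = 7
g(f(-3)) = 11
Sum = 18

18


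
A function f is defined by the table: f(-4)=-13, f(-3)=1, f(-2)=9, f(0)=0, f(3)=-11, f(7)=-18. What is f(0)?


Reading from the table at x = 0

0


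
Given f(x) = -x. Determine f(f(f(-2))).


f(-2) = 2
f(2) = -2
f(-2) = 2

2


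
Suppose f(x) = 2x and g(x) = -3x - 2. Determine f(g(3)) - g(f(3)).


f(g(3)) = -22
g(f(3)) = -20
Difference = -2

-2


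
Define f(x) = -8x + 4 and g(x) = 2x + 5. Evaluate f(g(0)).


-36


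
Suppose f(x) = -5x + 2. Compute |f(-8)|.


f(-8) = 42
|42| = 42

42


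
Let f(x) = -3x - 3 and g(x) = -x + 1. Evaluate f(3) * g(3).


24


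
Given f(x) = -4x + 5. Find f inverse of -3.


Solve -4x + 5 = -3
x = (-3 - 5) / (-4) = 2

2


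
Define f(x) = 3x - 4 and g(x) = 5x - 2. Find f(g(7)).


95


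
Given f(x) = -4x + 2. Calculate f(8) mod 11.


f(8) = -30
-30 mod 11 = 3

3


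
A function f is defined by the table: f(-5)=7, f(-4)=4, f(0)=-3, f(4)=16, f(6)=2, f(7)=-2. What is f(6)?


2


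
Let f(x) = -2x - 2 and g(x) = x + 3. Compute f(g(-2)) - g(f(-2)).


f(g(-2)) = -4
g(f(-2)) = 5
Difference = -9

-9


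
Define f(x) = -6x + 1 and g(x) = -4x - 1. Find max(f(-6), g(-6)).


37


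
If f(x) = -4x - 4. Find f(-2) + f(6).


f(-2) = 4
f(6) = -28
Sum = -24

-24


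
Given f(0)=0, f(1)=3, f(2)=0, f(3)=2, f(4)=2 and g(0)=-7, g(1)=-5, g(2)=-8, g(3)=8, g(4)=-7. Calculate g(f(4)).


f(4) = 2
g(2) = -8

-8


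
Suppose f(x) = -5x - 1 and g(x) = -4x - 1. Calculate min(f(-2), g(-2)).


f(-2) = 9
g(-2) = 7
min = 7

7


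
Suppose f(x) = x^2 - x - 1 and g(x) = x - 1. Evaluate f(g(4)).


g(4) = 3
f(3) = 1*(3)^2 - 1*(3) - 1 = 5

5


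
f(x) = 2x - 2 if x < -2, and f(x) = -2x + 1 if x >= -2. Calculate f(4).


4 satisfies x >= -2
f(4) = -7

-7


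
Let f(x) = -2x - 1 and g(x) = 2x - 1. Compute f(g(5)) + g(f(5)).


f(g(5)) = -19
g(f(5)) = -23
Sum = -42

-42


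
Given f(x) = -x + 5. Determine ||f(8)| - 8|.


f(8) = -3
|-3| = 3
|3 - 8| = 5

5


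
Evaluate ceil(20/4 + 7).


20/4 = 5
5 + 7 = 12
ceil(12) = 12

12


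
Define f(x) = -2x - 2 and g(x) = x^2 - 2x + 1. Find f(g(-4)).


-52


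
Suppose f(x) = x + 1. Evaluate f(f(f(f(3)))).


f(3) = 4
f(4) = 5
f(5) = 6
f(6) = 7

7


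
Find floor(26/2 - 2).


26/2 = 13
13 - 2 = 11
floor(11) = 11

11


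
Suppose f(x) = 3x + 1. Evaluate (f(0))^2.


1


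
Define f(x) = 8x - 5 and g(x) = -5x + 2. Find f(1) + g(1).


f(1) = 3
g(1) = -3
Sum = 0

0


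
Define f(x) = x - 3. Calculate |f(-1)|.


f(-1) = -4
|-4| = 4

4


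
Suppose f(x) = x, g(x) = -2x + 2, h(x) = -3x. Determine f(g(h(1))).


8


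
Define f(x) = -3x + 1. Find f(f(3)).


f(3) = -8
f(-8) = 25

25


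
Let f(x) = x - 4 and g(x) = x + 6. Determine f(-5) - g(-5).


-10


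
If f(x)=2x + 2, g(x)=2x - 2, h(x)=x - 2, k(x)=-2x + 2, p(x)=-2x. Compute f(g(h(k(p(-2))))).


p(-2) = 4
k(4) = -6
h(-6) = -8
g(-8) = -18
f(-18) = -34

-34


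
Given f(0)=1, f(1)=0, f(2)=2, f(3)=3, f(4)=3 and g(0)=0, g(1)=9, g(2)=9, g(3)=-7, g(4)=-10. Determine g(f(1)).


0


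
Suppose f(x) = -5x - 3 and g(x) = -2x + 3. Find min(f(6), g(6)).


f(6) = -33
g(6) = -9
min = -33

-33


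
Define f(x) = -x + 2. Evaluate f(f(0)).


f(0) = 2
f(2) = 0

0


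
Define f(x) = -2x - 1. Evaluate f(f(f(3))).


-27


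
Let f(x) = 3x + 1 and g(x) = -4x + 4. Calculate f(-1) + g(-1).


6


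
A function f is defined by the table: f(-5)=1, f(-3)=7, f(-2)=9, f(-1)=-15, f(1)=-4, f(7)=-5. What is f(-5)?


Reading from the table at x = -5

1


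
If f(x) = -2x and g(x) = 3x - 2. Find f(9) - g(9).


f(9) = -18
g(9) = 25
Difference = -43

-43


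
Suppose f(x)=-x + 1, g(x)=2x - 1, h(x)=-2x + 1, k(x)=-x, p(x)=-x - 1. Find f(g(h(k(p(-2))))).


p(-2) = 1
k(1) = -1
h(-1) = 3
g(3) = 5
f(5) = -4

-4


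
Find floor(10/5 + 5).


10/5 = 2
2 + 5 = 7
floor(7) = 7

7


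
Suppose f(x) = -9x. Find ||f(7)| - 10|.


f(7) = -63
|-63| = 63
|63 - 10| = 53

53


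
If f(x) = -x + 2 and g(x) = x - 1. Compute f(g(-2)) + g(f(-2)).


f(g(-2)) = 5
g(f(-2)) = 3
Sum = 8

8


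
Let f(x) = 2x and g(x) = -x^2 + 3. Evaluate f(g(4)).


g(4) = -13
f(-13) = -26

-26


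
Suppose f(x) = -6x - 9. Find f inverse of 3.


Solve -6x - 9 = 3
x = (3 + 9) / (-6) = -2

-2


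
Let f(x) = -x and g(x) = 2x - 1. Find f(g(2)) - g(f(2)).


f(g(2)) = -3
g(f(2)) = -5
Difference = 2

2


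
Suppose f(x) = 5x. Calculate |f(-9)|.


f(-9) = -45
|-45| = 45

45


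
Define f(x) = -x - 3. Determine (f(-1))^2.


4


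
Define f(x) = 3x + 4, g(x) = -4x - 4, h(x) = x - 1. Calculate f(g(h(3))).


-32


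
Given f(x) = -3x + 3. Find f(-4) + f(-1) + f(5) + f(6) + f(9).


f(-4) = 15
f(-1) = 6
f(5) = -12
f(6) = -15
f(9) = -24
Sum = -30

-30


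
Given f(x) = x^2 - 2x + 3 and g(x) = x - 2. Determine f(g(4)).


g(4) = 2
f(2) = 1*(2)^2 - 2*(2) + 3 = 3

3


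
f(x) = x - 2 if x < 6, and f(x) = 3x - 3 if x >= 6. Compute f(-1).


-1 satisfies x < 6
f(-1) = -3

-3


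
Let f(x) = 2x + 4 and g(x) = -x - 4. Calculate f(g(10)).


g(10) = -14
f(-14) = -24

-24


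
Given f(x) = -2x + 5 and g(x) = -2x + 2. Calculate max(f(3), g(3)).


f(3) = -1
g(3) = -4
max = -1

-1


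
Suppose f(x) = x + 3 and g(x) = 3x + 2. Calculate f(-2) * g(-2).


-4


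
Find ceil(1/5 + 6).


7


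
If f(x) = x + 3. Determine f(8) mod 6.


f(8) = 11
11 mod 6 = 5

5


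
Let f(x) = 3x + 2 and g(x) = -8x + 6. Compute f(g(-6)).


g(-6) = 54
f(54) = 164

164


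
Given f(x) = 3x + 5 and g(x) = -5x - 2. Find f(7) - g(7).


63


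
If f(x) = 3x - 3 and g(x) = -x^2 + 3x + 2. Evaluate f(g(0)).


g(0) = 2
f(2) = 3

3


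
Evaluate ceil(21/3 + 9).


21/3 = 7
7 + 9 = 16
ceil(16) = 16

16


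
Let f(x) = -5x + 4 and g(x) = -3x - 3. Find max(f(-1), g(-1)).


f(-1) = 9
g(-1) = 0
max = 9

9


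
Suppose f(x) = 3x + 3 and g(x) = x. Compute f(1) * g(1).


f(1) = 6
g(1) = 1
Product = 6

6


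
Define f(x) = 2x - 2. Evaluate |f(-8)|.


f(-8) = -18
|-18| = 18

18


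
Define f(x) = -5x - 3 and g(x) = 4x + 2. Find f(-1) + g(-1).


f(-1) = 2
g(-1) = -2
Sum = 0

0


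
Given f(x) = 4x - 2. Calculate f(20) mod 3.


f(20) = 78
78 mod 3 = 0

0


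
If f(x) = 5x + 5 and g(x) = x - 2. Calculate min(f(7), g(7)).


5


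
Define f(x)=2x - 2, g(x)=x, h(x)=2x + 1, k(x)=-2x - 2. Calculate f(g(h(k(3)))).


k(3) = -8
h(-8) = -15
g(-15) = -15
f(-15) = -32

-32


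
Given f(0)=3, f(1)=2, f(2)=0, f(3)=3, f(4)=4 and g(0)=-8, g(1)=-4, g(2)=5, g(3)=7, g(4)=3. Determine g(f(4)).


f(4) = 4
g(4) = 3

3


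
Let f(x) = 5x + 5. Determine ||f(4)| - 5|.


f(4) = 25
|25| = 25
|25 - 5| = 20

20


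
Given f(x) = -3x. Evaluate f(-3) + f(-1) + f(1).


9


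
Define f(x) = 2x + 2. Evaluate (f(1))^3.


64


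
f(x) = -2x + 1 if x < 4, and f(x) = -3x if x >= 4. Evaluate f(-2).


-2 satisfies x < 4
f(-2) = 5

5


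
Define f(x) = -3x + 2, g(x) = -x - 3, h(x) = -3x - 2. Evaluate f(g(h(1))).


-4


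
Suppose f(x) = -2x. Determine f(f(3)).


f(3) = -6
f(-6) = 12

12


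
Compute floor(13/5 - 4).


-2


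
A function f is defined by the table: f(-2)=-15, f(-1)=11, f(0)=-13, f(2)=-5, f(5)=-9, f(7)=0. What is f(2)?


Reading from the table at x = 2

-5


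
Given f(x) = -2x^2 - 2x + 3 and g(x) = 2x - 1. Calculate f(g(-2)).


g(-2) = -5
f(-5) = (-2)*(-5)^2 - 2*(-5) + 3 = -37

-37


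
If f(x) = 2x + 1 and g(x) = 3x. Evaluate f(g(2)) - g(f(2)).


-2


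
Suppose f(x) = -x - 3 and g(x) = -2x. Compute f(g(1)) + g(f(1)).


f(g(1)) = -1
g(f(1)) = 8
Sum = 7

7


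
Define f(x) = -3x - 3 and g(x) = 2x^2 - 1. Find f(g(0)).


g(0) = -1
f(-1) = 0

0


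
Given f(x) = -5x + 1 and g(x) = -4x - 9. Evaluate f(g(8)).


206


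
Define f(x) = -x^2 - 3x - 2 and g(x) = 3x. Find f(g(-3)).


g(-3) = -9
f(-9) = (-1)*(-9)^2 - 3*(-9) - 2 = -56

-56


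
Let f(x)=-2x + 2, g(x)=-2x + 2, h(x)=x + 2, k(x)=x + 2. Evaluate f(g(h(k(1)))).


k(1) = 3
h(3) = 5
g(5) = -8
f(-8) = 18

18


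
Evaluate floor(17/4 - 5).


17/4 = 4.25
4.25 - 5 = -0.75
floor(-0.75) = -1

-1


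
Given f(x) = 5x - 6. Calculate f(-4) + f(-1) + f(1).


f(-4) = -26
f(-1) = -11
f(1) = -1
Sum = -38

-38


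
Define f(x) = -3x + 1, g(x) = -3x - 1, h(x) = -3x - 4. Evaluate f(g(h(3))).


h(3) = -13
g(-13) = 38
f(38) = -113

-113


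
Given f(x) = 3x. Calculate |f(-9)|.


f(-9) = -27
|-27| = 27

27


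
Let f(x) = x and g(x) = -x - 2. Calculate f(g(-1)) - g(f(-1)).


f(g(-1)) = -1
g(f(-1)) = -1
Difference = 0

0


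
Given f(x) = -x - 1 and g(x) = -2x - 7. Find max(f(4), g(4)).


f(4) = -5
g(4) = -15
max = -5

-5


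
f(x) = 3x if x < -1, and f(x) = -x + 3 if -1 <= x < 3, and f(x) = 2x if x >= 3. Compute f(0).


0 satisfies -1 <= x < 3
f(0) = 3

3


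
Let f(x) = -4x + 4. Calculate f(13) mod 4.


f(13) = -48
-48 mod 4 = 0

0


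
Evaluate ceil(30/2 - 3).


30/2 = 15
15 - 3 = 12
ceil(12) = 12

12


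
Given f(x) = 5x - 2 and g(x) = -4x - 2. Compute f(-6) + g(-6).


-10


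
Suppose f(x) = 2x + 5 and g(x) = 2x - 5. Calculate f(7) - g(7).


f(7) = 19
g(7) = 9
Difference = 10

10


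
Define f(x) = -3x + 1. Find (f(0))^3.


f(0) = 1
(1)^3 = 1

1


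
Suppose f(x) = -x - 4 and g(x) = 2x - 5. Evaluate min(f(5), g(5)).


f(5) = -9
g(5) = 5
min = -9

-9


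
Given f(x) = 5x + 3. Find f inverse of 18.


Solve 5x + 3 = 18
x = (18 - 3) / 5 = 3

3


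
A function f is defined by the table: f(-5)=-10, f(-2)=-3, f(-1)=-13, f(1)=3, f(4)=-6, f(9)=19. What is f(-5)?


Reading from the table at x = -5

-10


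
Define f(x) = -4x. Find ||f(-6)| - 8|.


f(-6) = 24
|24| = 24
|24 - 8| = 16

16


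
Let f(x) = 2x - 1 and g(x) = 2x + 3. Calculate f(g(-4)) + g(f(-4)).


f(g(-4)) = -11
g(f(-4)) = -15
Sum = -26

-26


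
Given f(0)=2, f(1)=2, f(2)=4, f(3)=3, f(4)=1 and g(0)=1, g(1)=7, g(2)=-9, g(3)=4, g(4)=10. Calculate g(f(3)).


f(3) = 3
g(3) = 4

4


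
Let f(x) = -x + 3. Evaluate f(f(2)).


f(2) = 1
f(1) = 2

2


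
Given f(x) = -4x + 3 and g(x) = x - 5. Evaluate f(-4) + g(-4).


f(-4) = 19
g(-4) = -9
Sum = 10

10


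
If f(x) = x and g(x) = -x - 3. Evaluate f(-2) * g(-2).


f(-2) = -2
g(-2) = -1
Product = 2

2


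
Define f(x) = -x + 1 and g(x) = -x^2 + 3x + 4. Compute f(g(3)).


g(3) = 4
f(4) = -3

-3


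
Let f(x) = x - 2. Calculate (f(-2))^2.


f(-2) = -4
(-4)^2 = 16

16


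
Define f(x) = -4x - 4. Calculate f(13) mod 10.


f(13) = -56
-56 mod 10 = 4

4


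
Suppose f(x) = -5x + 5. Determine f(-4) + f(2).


f(-4) = 25
f(2) = -5
Sum = 20

20


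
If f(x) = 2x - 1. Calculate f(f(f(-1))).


f(-1) = -3
f(-3) = -7
f(-7) = -15

-15


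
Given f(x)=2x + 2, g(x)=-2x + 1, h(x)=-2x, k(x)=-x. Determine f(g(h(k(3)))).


-20


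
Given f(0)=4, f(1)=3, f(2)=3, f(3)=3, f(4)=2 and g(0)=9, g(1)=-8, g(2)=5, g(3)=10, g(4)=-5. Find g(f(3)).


f(3) = 3
g(3) = 10

10


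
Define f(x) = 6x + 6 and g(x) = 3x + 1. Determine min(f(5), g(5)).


f(5) = 36
g(5) = 16
min = 16

16


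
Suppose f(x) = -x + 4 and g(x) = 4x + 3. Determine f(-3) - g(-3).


f(-3) = 7
g(-3) = -9
Difference = 16

16


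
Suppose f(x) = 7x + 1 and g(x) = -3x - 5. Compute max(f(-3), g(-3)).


4


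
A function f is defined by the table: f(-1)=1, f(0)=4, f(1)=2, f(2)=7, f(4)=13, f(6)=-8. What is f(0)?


Reading from the table at x = 0

4


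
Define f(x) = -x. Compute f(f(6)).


f(6) = -6
f(-6) = 6

6


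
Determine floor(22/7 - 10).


22/7 = 3.1429
3.1429 - 10 = -6.8571
floor(-6.8571) = -7

-7


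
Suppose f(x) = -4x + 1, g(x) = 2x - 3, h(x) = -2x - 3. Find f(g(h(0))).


h(0) = -3
g(-3) = -9
f(-9) = 37

37


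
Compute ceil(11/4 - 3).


11/4 = 2.75
2.75 - 3 = -0.25
ceil(-0.25) = 0

0


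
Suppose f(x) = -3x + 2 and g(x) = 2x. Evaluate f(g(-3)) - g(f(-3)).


f(g(-3)) = 20
g(f(-3)) = 22
Difference = -2

-2


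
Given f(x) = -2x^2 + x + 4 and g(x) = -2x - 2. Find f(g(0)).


-6


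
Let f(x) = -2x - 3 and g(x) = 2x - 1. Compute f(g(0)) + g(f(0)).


f(g(0)) = -1
g(f(0)) = -7
Sum = -8

-8


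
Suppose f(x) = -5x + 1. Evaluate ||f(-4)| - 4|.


17


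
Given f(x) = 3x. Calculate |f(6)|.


f(6) = 18
|18| = 18

18


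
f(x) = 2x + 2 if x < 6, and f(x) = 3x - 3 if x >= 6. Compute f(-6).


-10


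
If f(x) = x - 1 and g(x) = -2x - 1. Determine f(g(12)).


g(12) = -25
f(-25) = -26

-26


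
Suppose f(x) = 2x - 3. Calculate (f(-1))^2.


f(-1) = -5
(-5)^2 = 25

25


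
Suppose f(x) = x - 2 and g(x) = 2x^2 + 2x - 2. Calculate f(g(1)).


g(1) = 2
f(2) = 0

0


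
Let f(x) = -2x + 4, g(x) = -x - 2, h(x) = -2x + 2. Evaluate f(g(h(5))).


h(5) = -8
g(-8) = 6
f(6) = -8

-8


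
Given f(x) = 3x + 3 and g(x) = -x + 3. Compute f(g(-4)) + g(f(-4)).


36


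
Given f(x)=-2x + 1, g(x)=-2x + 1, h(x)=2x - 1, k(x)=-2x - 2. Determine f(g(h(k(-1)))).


k(-1) = 0
h(0) = -1
g(-1) = 3
f(3) = -5

-5


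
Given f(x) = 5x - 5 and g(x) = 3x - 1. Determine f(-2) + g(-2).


f(-2) = -15
g(-2) = -7
Sum = -22

-22


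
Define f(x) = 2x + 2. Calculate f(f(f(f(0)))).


f(0) = 2
f(2) = 6
f(6) = 14
f(14) = 30

30


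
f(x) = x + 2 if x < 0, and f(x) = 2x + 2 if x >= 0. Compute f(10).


10 satisfies x >= 0
f(10) = 22

22


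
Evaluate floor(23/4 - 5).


23/4 = 5.75
5.75 - 5 = 0.75
floor(0.75) = 0

0


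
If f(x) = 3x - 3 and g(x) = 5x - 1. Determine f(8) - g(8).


f(8) = 21
g(8) = 39
Difference = -18

-18


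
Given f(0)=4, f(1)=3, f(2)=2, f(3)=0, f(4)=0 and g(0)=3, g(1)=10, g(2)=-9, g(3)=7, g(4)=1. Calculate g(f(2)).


f(2) = 2
g(2) = -9

-9


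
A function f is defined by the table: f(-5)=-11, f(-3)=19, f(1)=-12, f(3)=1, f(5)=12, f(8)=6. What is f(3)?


Reading from the table at x = 3

1


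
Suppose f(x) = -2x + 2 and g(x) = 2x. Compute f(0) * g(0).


f(0) = 2
g(0) = 0
Product = 0

0


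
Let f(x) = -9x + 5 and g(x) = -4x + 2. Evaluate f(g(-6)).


g(-6) = 26
f(26) = -229

-229


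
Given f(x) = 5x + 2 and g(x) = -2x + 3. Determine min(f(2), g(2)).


-1


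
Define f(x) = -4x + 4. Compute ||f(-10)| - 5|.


f(-10) = 44
|44| = 44
|44 - 5| = 39

39


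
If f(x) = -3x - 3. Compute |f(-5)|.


f(-5) = 12
|12| = 12

12


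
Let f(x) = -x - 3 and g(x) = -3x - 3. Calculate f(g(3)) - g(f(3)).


f(g(3)) = 9
g(f(3)) = 15
Difference = -6

-6


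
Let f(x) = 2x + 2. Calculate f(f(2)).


f(2) = 6
f(6) = 14

14


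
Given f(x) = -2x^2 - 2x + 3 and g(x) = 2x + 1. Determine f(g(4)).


g(4) = 9
f(9) = (-2)*(9)^2 - 2*(9) + 3 = -177

-177


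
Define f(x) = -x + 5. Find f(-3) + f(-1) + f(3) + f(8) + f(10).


8


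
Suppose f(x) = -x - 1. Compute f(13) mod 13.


f(13) = -14
-14 mod 13 = 12

12


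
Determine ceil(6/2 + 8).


6/2 = 3
3 + 8 = 11
ceil(11) = 11

11


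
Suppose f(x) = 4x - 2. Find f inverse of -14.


-3


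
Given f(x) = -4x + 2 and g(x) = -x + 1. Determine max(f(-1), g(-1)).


f(-1) = 6
g(-1) = 2
max = 6

6


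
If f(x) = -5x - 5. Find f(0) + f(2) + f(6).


f(0) = -5
f(2) = -15
f(6) = -35
Sum = -55

-55


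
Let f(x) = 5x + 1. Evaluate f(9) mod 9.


f(9) = 46
46 mod 9 = 1

1


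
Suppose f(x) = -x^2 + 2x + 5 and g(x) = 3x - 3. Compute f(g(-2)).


g(-2) = -9
f(-9) = (-1)*(-9)^2 + 2*(-9) + 5 = -94

-94


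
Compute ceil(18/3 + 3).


18/3 = 6
6 + 3 = 9
ceil(9) = 9

9


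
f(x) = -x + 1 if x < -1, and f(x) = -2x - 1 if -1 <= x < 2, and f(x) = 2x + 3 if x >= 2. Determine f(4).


11


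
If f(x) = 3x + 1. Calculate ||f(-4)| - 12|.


f(-4) = -11
|-11| = 11
|11 - 12| = 1

1


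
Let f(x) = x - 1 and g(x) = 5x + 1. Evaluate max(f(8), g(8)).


41


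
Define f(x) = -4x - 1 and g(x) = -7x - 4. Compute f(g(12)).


351


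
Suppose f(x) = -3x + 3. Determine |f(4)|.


9


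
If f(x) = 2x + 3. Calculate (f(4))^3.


f(4) = 11
(11)^3 = 1331

1331


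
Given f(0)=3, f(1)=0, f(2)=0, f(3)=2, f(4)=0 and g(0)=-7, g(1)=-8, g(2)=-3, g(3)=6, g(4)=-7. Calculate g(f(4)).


f(4) = 0
g(0) = -7

-7


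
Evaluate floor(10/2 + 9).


10/2 = 5
5 + 9 = 14
floor(14) = 14

14


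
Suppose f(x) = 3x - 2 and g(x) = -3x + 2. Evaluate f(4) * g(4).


f(4) = 10
g(4) = -10
Product = -100

-100


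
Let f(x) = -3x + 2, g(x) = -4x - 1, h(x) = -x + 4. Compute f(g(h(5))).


h(5) = -1
g(-1) = 3
f(3) = -7

-7


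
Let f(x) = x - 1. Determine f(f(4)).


f(4) = 3
f(3) = 2

2


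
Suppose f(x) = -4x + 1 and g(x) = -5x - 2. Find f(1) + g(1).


f(1) = -3
g(1) = -7
Sum = -10

-10


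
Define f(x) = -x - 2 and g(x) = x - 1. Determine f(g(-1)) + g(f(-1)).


f(g(-1)) = 0
g(f(-1)) = -2
Sum = -2

-2


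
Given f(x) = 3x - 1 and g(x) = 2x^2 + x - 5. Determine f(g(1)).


g(1) = -2
f(-2) = -7

-7


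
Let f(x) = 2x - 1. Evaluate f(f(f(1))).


f(1) = 1
f(1) = 1
f(1) = 1

1


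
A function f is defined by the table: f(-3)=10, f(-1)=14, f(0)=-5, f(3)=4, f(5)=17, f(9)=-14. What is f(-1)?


Reading from the table at x = -1

14


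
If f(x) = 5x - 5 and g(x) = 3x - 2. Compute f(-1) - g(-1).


-5


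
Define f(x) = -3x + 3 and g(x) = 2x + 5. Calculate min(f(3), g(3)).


-6


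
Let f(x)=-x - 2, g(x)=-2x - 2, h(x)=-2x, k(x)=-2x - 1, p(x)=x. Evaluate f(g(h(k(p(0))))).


p(0) = 0
k(0) = -1
h(-1) = 2
g(2) = -6
f(-6) = 4

4


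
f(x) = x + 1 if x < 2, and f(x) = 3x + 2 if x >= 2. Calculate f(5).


5 satisfies x >= 2
f(5) = 17

17


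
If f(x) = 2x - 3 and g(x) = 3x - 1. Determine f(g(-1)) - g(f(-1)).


f(g(-1)) = -11
g(f(-1)) = -16
Difference = 5

5


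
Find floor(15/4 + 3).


15/4 = 3.75
3.75 + 3 = 6.75
floor(6.75) = 6

6


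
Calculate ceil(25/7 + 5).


25/7 = 3.5714
3.5714 + 5 = 8.5714
ceil(8.5714) = 9

9


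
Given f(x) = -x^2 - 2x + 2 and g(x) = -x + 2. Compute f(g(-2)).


g(-2) = 4
f(4) = (-1)*(4)^2 - 2*(4) + 2 = -22

-22


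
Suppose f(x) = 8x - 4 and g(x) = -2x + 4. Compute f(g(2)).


g(2) = 0
f(0) = -4

-4


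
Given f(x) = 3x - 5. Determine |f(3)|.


f(3) = 4
|4| = 4

4


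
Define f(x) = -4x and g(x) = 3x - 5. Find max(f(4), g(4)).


f(4) = -16
g(4) = 7
max = 7

7


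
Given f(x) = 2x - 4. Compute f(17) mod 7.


2


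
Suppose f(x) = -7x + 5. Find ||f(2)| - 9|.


f(2) = -9
|-9| = 9
|9 - 9| = 0

0


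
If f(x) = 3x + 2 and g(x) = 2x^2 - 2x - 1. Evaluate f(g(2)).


g(2) = 3
f(3) = 11

11


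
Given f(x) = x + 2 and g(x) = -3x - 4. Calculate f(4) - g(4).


f(4) = 6
g(4) = -16
Difference = 22

22


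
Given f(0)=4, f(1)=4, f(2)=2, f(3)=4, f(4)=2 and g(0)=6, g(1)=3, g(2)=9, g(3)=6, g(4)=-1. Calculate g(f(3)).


f(3) = 4
g(4) = -1

-1


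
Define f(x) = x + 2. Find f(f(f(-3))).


f(-3) = -1
f(-1) = 1
f(1) = 3

3


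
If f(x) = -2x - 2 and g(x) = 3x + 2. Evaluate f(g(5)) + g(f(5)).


f(g(5)) = -36
g(f(5)) = -34
Sum = -70

-70


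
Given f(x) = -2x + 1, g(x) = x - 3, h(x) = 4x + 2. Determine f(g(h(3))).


h(3) = 14
g(14) = 11
f(11) = -21

-21


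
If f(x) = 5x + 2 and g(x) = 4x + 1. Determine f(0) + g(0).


f(0) = 2
g(0) = 1
Sum = 3

3


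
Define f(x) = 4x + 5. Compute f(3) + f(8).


54


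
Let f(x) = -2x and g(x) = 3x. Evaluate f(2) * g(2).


f(2) = -4
g(2) = 6
Product = -24

-24


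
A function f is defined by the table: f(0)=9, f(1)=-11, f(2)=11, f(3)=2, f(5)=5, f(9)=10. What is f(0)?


9


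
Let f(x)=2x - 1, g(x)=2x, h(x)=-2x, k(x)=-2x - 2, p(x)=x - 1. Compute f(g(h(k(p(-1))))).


p(-1) = -2
k(-2) = 2
h(2) = -4
g(-4) = -8
f(-8) = -17

-17


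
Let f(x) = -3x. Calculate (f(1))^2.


f(1) = -3
(-3)^2 = 9

9


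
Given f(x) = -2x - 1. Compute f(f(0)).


f(0) = -1
f(-1) = 1

1


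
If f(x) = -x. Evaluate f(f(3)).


3


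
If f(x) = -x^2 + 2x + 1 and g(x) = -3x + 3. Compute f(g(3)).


g(3) = -6
f(-6) = (-1)*(-6)^2 + 2*(-6) + 1 = -47

-47


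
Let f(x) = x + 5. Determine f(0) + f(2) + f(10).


f(0) = 5
f(2) = 7
f(10) = 15
Sum = 27

27


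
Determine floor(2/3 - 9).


-9


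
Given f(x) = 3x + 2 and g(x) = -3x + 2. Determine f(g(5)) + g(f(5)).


f(g(5)) = -37
g(f(5)) = -49
Sum = -86

-86


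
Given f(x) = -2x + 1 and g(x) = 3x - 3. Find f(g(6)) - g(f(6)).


f(g(6)) = -29
g(f(6)) = -36
Difference = 7

7


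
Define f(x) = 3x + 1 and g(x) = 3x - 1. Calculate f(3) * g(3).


f(3) = 10
g(3) = 8
Product = 80

80


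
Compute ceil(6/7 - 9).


6/7 = 0.8571
0.8571 - 9 = -8.1429
ceil(-8.1429) = -8

-8


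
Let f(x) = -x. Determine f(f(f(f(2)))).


f(2) = -2
f(-2) = 2
f(2) = -2
f(-2) = 2

2


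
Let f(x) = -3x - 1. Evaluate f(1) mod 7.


3


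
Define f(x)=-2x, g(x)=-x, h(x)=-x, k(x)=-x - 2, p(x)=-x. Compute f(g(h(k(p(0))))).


p(0) = 0
k(0) = -2
h(-2) = 2
g(2) = -2
f(-2) = 4

4


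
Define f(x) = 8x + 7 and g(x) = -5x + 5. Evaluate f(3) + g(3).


f(3) = 31
g(3) = -10
Sum = 21

21


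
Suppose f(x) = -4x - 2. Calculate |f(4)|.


f(4) = -18
|-18| = 18

18


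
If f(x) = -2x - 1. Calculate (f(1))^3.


f(1) = -3
(-3)^3 = -27

-27


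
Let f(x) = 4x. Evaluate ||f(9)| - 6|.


f(9) = 36
|36| = 36
|36 - 6| = 30

30


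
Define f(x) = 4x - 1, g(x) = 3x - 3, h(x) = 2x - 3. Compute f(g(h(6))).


h(6) = 9
g(9) = 24
f(24) = 95

95


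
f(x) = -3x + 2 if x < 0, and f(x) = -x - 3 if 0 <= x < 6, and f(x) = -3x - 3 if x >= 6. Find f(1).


1 satisfies 0 <= x < 6
f(1) = -4

-4


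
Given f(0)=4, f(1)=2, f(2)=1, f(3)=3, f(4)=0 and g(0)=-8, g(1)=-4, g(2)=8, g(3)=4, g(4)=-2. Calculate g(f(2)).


f(2) = 1
g(1) = -4

-4


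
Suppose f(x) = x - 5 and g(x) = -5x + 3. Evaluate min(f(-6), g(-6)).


f(-6) = -11
g(-6) = 33
min = -11

-11


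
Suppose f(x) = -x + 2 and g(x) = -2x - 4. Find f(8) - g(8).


f(8) = -6
g(8) = -20
Difference = 14

14


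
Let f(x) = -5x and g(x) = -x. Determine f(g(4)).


g(4) = -4
f(-4) = 20

20


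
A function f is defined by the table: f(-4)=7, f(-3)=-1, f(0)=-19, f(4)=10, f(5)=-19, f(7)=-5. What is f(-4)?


Reading from the table at x = -4

7


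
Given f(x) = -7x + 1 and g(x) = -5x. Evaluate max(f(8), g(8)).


-40


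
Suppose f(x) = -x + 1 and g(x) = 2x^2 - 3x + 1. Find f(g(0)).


0


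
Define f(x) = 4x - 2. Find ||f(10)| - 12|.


f(10) = 38
|38| = 38
|38 - 12| = 26

26


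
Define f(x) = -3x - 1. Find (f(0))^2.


f(0) = -1
(-1)^2 = 1

1


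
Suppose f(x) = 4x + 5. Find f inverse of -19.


Solve 4x + 5 = -19
x = (-19 - 5) / 4 = -6

-6


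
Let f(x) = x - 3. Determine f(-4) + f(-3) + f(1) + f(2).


f(-4) = -7
f(-3) = -6
f(1) = -2
f(2) = -1
Sum = -16

-16


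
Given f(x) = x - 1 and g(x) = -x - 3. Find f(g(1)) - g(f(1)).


-2


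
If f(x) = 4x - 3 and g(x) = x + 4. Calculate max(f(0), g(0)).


4


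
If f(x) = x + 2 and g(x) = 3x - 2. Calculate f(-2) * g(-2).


f(-2) = 0
g(-2) = -8
Product = 0

0


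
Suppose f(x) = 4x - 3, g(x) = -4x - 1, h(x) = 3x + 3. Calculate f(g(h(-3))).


h(-3) = -6
g(-6) = 23
f(23) = 89

89
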